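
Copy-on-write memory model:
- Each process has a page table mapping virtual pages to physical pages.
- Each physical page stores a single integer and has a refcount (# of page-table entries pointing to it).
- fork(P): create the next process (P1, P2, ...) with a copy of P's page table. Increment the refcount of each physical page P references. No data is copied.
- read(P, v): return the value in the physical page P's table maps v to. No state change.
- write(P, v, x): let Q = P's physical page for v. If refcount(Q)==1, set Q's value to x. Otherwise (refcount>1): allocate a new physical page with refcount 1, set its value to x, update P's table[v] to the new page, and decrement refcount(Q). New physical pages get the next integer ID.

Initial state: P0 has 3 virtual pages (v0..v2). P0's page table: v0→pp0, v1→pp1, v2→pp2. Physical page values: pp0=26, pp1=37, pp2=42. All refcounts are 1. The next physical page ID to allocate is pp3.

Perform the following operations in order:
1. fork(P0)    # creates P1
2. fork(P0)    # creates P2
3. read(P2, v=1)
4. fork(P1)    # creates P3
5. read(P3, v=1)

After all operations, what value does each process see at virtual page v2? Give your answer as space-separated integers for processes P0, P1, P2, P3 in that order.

Op 1: fork(P0) -> P1. 3 ppages; refcounts: pp0:2 pp1:2 pp2:2
Op 2: fork(P0) -> P2. 3 ppages; refcounts: pp0:3 pp1:3 pp2:3
Op 3: read(P2, v1) -> 37. No state change.
Op 4: fork(P1) -> P3. 3 ppages; refcounts: pp0:4 pp1:4 pp2:4
Op 5: read(P3, v1) -> 37. No state change.
P0: v2 -> pp2 = 42
P1: v2 -> pp2 = 42
P2: v2 -> pp2 = 42
P3: v2 -> pp2 = 42

Answer: 42 42 42 42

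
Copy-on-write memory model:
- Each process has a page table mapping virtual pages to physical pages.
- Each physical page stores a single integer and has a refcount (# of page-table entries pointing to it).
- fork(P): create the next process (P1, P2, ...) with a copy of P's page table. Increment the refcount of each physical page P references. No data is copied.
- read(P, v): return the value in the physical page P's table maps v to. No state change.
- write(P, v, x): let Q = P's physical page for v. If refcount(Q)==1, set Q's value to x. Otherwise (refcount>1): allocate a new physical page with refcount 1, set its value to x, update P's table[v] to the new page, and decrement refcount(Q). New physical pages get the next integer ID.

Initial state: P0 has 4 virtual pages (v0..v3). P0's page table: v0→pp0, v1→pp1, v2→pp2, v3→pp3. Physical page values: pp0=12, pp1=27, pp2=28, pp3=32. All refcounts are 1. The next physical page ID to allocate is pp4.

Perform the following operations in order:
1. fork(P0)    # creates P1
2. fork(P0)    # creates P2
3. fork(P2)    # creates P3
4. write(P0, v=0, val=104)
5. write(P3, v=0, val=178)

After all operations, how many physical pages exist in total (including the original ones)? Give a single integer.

Op 1: fork(P0) -> P1. 4 ppages; refcounts: pp0:2 pp1:2 pp2:2 pp3:2
Op 2: fork(P0) -> P2. 4 ppages; refcounts: pp0:3 pp1:3 pp2:3 pp3:3
Op 3: fork(P2) -> P3. 4 ppages; refcounts: pp0:4 pp1:4 pp2:4 pp3:4
Op 4: write(P0, v0, 104). refcount(pp0)=4>1 -> COPY to pp4. 5 ppages; refcounts: pp0:3 pp1:4 pp2:4 pp3:4 pp4:1
Op 5: write(P3, v0, 178). refcount(pp0)=3>1 -> COPY to pp5. 6 ppages; refcounts: pp0:2 pp1:4 pp2:4 pp3:4 pp4:1 pp5:1

Answer: 6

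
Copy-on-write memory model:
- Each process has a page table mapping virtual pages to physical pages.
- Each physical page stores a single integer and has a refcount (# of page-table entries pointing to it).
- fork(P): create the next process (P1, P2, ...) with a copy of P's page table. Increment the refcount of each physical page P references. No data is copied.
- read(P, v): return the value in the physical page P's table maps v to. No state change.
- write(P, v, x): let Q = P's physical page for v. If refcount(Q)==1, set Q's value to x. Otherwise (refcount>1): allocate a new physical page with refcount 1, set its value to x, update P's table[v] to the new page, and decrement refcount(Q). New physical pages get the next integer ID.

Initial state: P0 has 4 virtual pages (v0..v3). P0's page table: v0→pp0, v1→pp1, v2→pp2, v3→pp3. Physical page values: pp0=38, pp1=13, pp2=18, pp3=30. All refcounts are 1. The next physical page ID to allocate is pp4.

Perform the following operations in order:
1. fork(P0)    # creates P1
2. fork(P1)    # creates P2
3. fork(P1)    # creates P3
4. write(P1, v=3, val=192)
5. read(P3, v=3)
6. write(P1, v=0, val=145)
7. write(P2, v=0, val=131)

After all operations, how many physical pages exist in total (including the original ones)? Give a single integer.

Answer: 7

Derivation:
Op 1: fork(P0) -> P1. 4 ppages; refcounts: pp0:2 pp1:2 pp2:2 pp3:2
Op 2: fork(P1) -> P2. 4 ppages; refcounts: pp0:3 pp1:3 pp2:3 pp3:3
Op 3: fork(P1) -> P3. 4 ppages; refcounts: pp0:4 pp1:4 pp2:4 pp3:4
Op 4: write(P1, v3, 192). refcount(pp3)=4>1 -> COPY to pp4. 5 ppages; refcounts: pp0:4 pp1:4 pp2:4 pp3:3 pp4:1
Op 5: read(P3, v3) -> 30. No state change.
Op 6: write(P1, v0, 145). refcount(pp0)=4>1 -> COPY to pp5. 6 ppages; refcounts: pp0:3 pp1:4 pp2:4 pp3:3 pp4:1 pp5:1
Op 7: write(P2, v0, 131). refcount(pp0)=3>1 -> COPY to pp6. 7 ppages; refcounts: pp0:2 pp1:4 pp2:4 pp3:3 pp4:1 pp5:1 pp6:1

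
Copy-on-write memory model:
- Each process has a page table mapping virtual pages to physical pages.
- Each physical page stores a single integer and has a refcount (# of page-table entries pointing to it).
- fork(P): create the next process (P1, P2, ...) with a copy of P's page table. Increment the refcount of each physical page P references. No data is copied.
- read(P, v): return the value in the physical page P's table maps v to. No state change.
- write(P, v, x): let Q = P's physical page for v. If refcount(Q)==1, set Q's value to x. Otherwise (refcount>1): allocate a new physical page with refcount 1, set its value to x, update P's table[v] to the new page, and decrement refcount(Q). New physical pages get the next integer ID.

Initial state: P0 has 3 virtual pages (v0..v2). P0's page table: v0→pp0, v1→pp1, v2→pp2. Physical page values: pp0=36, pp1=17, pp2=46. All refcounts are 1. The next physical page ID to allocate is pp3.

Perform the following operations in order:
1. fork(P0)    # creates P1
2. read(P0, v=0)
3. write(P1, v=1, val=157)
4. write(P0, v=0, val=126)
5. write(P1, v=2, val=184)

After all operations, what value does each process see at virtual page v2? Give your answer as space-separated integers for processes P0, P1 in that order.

Op 1: fork(P0) -> P1. 3 ppages; refcounts: pp0:2 pp1:2 pp2:2
Op 2: read(P0, v0) -> 36. No state change.
Op 3: write(P1, v1, 157). refcount(pp1)=2>1 -> COPY to pp3. 4 ppages; refcounts: pp0:2 pp1:1 pp2:2 pp3:1
Op 4: write(P0, v0, 126). refcount(pp0)=2>1 -> COPY to pp4. 5 ppages; refcounts: pp0:1 pp1:1 pp2:2 pp3:1 pp4:1
Op 5: write(P1, v2, 184). refcount(pp2)=2>1 -> COPY to pp5. 6 ppages; refcounts: pp0:1 pp1:1 pp2:1 pp3:1 pp4:1 pp5:1
P0: v2 -> pp2 = 46
P1: v2 -> pp5 = 184

Answer: 46 184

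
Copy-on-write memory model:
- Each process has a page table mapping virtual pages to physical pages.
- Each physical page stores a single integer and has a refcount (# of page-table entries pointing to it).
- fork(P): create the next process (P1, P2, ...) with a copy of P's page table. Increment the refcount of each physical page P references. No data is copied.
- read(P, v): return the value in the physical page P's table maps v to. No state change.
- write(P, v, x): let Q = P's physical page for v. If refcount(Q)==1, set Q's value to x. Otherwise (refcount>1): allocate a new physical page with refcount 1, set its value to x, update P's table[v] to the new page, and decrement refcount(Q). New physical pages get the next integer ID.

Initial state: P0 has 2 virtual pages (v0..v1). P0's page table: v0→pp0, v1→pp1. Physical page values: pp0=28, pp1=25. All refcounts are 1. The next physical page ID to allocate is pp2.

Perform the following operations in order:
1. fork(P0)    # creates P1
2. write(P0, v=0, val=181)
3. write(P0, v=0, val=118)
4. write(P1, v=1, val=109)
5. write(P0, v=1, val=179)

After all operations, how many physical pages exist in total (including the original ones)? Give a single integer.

Op 1: fork(P0) -> P1. 2 ppages; refcounts: pp0:2 pp1:2
Op 2: write(P0, v0, 181). refcount(pp0)=2>1 -> COPY to pp2. 3 ppages; refcounts: pp0:1 pp1:2 pp2:1
Op 3: write(P0, v0, 118). refcount(pp2)=1 -> write in place. 3 ppages; refcounts: pp0:1 pp1:2 pp2:1
Op 4: write(P1, v1, 109). refcount(pp1)=2>1 -> COPY to pp3. 4 ppages; refcounts: pp0:1 pp1:1 pp2:1 pp3:1
Op 5: write(P0, v1, 179). refcount(pp1)=1 -> write in place. 4 ppages; refcounts: pp0:1 pp1:1 pp2:1 pp3:1

Answer: 4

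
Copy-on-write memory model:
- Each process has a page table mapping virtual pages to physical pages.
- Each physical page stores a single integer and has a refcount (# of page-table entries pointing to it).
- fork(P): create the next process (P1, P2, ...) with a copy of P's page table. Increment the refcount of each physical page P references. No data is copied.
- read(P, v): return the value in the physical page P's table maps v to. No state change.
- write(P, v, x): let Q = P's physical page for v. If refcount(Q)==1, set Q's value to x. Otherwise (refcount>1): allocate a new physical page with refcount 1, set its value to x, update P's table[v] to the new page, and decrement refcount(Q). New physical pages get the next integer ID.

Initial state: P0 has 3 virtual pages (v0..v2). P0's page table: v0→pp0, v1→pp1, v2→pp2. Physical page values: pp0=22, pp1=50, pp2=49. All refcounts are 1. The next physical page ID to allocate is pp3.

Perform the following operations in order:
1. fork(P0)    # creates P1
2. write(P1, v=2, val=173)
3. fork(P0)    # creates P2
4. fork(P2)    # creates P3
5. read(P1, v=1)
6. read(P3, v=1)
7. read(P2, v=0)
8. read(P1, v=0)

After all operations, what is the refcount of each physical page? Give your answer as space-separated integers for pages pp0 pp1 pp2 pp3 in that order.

Answer: 4 4 3 1

Derivation:
Op 1: fork(P0) -> P1. 3 ppages; refcounts: pp0:2 pp1:2 pp2:2
Op 2: write(P1, v2, 173). refcount(pp2)=2>1 -> COPY to pp3. 4 ppages; refcounts: pp0:2 pp1:2 pp2:1 pp3:1
Op 3: fork(P0) -> P2. 4 ppages; refcounts: pp0:3 pp1:3 pp2:2 pp3:1
Op 4: fork(P2) -> P3. 4 ppages; refcounts: pp0:4 pp1:4 pp2:3 pp3:1
Op 5: read(P1, v1) -> 50. No state change.
Op 6: read(P3, v1) -> 50. No state change.
Op 7: read(P2, v0) -> 22. No state change.
Op 8: read(P1, v0) -> 22. No state change.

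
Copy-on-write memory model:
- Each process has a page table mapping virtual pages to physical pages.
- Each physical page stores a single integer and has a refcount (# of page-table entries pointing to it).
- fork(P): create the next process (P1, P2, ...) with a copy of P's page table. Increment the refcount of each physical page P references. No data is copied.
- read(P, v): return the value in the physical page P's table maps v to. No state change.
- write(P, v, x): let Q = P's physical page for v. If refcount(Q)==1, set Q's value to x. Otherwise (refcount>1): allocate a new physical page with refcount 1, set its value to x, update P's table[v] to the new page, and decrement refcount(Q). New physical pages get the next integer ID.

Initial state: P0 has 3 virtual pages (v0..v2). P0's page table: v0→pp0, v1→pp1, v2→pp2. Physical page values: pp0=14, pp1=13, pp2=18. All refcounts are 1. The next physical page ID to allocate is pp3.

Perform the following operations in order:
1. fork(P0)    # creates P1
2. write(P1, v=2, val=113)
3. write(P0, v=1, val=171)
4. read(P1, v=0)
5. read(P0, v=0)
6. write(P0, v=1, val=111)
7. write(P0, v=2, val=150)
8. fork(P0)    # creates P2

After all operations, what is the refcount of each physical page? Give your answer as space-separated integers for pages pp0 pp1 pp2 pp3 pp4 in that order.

Answer: 3 1 2 1 2

Derivation:
Op 1: fork(P0) -> P1. 3 ppages; refcounts: pp0:2 pp1:2 pp2:2
Op 2: write(P1, v2, 113). refcount(pp2)=2>1 -> COPY to pp3. 4 ppages; refcounts: pp0:2 pp1:2 pp2:1 pp3:1
Op 3: write(P0, v1, 171). refcount(pp1)=2>1 -> COPY to pp4. 5 ppages; refcounts: pp0:2 pp1:1 pp2:1 pp3:1 pp4:1
Op 4: read(P1, v0) -> 14. No state change.
Op 5: read(P0, v0) -> 14. No state change.
Op 6: write(P0, v1, 111). refcount(pp4)=1 -> write in place. 5 ppages; refcounts: pp0:2 pp1:1 pp2:1 pp3:1 pp4:1
Op 7: write(P0, v2, 150). refcount(pp2)=1 -> write in place. 5 ppages; refcounts: pp0:2 pp1:1 pp2:1 pp3:1 pp4:1
Op 8: fork(P0) -> P2. 5 ppages; refcounts: pp0:3 pp1:1 pp2:2 pp3:1 pp4:2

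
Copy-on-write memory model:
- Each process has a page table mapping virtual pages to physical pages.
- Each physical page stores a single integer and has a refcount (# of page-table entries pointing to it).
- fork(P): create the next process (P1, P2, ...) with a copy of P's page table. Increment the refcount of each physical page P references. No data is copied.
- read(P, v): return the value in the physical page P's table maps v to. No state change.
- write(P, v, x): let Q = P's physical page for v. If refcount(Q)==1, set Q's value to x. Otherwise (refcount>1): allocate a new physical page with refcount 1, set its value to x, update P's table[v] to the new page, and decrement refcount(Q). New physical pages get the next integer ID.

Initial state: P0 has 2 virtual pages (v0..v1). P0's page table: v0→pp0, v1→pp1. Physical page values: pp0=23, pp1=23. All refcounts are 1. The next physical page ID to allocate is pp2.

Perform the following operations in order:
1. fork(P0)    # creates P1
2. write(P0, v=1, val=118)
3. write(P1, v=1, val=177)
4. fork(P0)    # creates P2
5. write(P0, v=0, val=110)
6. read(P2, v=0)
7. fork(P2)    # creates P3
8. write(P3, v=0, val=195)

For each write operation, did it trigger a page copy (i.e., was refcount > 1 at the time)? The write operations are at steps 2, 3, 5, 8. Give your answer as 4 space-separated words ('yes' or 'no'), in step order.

Op 1: fork(P0) -> P1. 2 ppages; refcounts: pp0:2 pp1:2
Op 2: write(P0, v1, 118). refcount(pp1)=2>1 -> COPY to pp2. 3 ppages; refcounts: pp0:2 pp1:1 pp2:1
Op 3: write(P1, v1, 177). refcount(pp1)=1 -> write in place. 3 ppages; refcounts: pp0:2 pp1:1 pp2:1
Op 4: fork(P0) -> P2. 3 ppages; refcounts: pp0:3 pp1:1 pp2:2
Op 5: write(P0, v0, 110). refcount(pp0)=3>1 -> COPY to pp3. 4 ppages; refcounts: pp0:2 pp1:1 pp2:2 pp3:1
Op 6: read(P2, v0) -> 23. No state change.
Op 7: fork(P2) -> P3. 4 ppages; refcounts: pp0:3 pp1:1 pp2:3 pp3:1
Op 8: write(P3, v0, 195). refcount(pp0)=3>1 -> COPY to pp4. 5 ppages; refcounts: pp0:2 pp1:1 pp2:3 pp3:1 pp4:1

yes no yes yes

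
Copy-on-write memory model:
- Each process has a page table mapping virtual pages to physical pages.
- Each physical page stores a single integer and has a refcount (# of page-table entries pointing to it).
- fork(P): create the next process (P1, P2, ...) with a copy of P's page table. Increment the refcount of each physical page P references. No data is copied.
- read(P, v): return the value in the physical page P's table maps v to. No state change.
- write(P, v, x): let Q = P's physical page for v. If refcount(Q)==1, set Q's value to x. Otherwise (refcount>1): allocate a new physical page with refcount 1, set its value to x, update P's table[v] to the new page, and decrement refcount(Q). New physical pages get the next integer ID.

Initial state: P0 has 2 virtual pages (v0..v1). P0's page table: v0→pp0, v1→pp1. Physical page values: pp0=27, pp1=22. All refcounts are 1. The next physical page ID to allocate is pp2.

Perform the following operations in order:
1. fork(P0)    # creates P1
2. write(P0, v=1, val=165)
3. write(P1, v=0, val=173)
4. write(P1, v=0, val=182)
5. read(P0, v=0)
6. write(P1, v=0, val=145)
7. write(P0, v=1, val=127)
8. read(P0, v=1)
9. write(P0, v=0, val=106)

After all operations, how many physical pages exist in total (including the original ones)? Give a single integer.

Answer: 4

Derivation:
Op 1: fork(P0) -> P1. 2 ppages; refcounts: pp0:2 pp1:2
Op 2: write(P0, v1, 165). refcount(pp1)=2>1 -> COPY to pp2. 3 ppages; refcounts: pp0:2 pp1:1 pp2:1
Op 3: write(P1, v0, 173). refcount(pp0)=2>1 -> COPY to pp3. 4 ppages; refcounts: pp0:1 pp1:1 pp2:1 pp3:1
Op 4: write(P1, v0, 182). refcount(pp3)=1 -> write in place. 4 ppages; refcounts: pp0:1 pp1:1 pp2:1 pp3:1
Op 5: read(P0, v0) -> 27. No state change.
Op 6: write(P1, v0, 145). refcount(pp3)=1 -> write in place. 4 ppages; refcounts: pp0:1 pp1:1 pp2:1 pp3:1
Op 7: write(P0, v1, 127). refcount(pp2)=1 -> write in place. 4 ppages; refcounts: pp0:1 pp1:1 pp2:1 pp3:1
Op 8: read(P0, v1) -> 127. No state change.
Op 9: write(P0, v0, 106). refcount(pp0)=1 -> write in place. 4 ppages; refcounts: pp0:1 pp1:1 pp2:1 pp3:1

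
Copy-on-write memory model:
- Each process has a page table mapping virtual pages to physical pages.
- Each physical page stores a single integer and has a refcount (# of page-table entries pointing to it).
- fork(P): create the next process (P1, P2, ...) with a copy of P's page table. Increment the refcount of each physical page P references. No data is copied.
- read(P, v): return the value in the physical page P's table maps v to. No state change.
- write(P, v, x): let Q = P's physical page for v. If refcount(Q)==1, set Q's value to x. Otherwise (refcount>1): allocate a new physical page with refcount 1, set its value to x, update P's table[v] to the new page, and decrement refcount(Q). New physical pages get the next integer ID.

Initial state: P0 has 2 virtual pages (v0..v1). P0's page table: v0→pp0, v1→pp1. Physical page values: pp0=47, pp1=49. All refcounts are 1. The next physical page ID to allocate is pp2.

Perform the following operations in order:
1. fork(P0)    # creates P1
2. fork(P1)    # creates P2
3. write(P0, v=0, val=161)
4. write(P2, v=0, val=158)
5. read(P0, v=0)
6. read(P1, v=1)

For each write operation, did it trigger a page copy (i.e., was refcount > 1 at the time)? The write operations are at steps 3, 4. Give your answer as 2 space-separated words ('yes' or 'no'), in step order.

Op 1: fork(P0) -> P1. 2 ppages; refcounts: pp0:2 pp1:2
Op 2: fork(P1) -> P2. 2 ppages; refcounts: pp0:3 pp1:3
Op 3: write(P0, v0, 161). refcount(pp0)=3>1 -> COPY to pp2. 3 ppages; refcounts: pp0:2 pp1:3 pp2:1
Op 4: write(P2, v0, 158). refcount(pp0)=2>1 -> COPY to pp3. 4 ppages; refcounts: pp0:1 pp1:3 pp2:1 pp3:1
Op 5: read(P0, v0) -> 161. No state change.
Op 6: read(P1, v1) -> 49. No state change.

yes yes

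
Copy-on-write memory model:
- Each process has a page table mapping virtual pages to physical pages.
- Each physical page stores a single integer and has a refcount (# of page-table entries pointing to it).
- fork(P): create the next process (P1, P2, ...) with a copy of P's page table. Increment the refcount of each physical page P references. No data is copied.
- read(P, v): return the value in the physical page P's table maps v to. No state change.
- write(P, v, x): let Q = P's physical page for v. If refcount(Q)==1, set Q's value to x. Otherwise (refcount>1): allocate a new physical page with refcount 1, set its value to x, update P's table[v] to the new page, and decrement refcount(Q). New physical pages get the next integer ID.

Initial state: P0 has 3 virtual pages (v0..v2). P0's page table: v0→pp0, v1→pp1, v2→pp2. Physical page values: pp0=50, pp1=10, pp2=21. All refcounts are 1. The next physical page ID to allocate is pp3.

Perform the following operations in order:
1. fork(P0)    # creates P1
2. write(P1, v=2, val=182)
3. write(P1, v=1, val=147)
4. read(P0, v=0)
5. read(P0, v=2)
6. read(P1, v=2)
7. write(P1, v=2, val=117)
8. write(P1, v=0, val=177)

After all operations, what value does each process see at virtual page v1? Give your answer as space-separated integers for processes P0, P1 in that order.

Answer: 10 147

Derivation:
Op 1: fork(P0) -> P1. 3 ppages; refcounts: pp0:2 pp1:2 pp2:2
Op 2: write(P1, v2, 182). refcount(pp2)=2>1 -> COPY to pp3. 4 ppages; refcounts: pp0:2 pp1:2 pp2:1 pp3:1
Op 3: write(P1, v1, 147). refcount(pp1)=2>1 -> COPY to pp4. 5 ppages; refcounts: pp0:2 pp1:1 pp2:1 pp3:1 pp4:1
Op 4: read(P0, v0) -> 50. No state change.
Op 5: read(P0, v2) -> 21. No state change.
Op 6: read(P1, v2) -> 182. No state change.
Op 7: write(P1, v2, 117). refcount(pp3)=1 -> write in place. 5 ppages; refcounts: pp0:2 pp1:1 pp2:1 pp3:1 pp4:1
Op 8: write(P1, v0, 177). refcount(pp0)=2>1 -> COPY to pp5. 6 ppages; refcounts: pp0:1 pp1:1 pp2:1 pp3:1 pp4:1 pp5:1
P0: v1 -> pp1 = 10
P1: v1 -> pp4 = 147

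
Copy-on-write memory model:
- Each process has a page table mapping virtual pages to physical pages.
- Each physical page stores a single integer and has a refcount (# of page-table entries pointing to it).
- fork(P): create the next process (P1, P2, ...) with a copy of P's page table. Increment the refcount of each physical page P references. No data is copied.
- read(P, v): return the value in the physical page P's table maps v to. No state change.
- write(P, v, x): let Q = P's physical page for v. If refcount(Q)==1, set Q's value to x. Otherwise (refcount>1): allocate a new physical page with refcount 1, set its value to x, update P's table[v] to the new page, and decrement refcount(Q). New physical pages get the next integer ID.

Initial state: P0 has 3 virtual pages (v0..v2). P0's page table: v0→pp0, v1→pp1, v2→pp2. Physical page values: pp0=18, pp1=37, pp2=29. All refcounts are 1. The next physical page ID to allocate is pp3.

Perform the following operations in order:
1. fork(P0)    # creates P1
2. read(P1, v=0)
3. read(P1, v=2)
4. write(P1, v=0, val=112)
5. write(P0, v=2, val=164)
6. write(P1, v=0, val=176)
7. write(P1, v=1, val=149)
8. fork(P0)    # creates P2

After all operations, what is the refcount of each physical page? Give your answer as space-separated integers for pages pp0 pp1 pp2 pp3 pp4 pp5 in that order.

Op 1: fork(P0) -> P1. 3 ppages; refcounts: pp0:2 pp1:2 pp2:2
Op 2: read(P1, v0) -> 18. No state change.
Op 3: read(P1, v2) -> 29. No state change.
Op 4: write(P1, v0, 112). refcount(pp0)=2>1 -> COPY to pp3. 4 ppages; refcounts: pp0:1 pp1:2 pp2:2 pp3:1
Op 5: write(P0, v2, 164). refcount(pp2)=2>1 -> COPY to pp4. 5 ppages; refcounts: pp0:1 pp1:2 pp2:1 pp3:1 pp4:1
Op 6: write(P1, v0, 176). refcount(pp3)=1 -> write in place. 5 ppages; refcounts: pp0:1 pp1:2 pp2:1 pp3:1 pp4:1
Op 7: write(P1, v1, 149). refcount(pp1)=2>1 -> COPY to pp5. 6 ppages; refcounts: pp0:1 pp1:1 pp2:1 pp3:1 pp4:1 pp5:1
Op 8: fork(P0) -> P2. 6 ppages; refcounts: pp0:2 pp1:2 pp2:1 pp3:1 pp4:2 pp5:1

Answer: 2 2 1 1 2 1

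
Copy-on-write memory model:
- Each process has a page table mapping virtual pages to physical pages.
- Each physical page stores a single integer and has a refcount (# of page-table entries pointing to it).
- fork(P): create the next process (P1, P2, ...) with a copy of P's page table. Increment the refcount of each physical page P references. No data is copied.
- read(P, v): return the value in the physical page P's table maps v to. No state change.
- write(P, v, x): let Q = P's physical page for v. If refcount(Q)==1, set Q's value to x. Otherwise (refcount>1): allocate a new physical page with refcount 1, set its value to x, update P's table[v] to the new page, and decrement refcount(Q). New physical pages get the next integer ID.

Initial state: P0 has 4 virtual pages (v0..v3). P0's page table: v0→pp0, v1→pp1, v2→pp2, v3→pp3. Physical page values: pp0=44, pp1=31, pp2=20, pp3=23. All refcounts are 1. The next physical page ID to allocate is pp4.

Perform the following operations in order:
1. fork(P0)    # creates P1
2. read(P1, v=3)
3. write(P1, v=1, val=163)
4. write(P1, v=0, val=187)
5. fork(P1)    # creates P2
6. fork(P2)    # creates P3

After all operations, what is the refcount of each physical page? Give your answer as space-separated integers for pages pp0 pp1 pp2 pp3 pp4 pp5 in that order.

Answer: 1 1 4 4 3 3

Derivation:
Op 1: fork(P0) -> P1. 4 ppages; refcounts: pp0:2 pp1:2 pp2:2 pp3:2
Op 2: read(P1, v3) -> 23. No state change.
Op 3: write(P1, v1, 163). refcount(pp1)=2>1 -> COPY to pp4. 5 ppages; refcounts: pp0:2 pp1:1 pp2:2 pp3:2 pp4:1
Op 4: write(P1, v0, 187). refcount(pp0)=2>1 -> COPY to pp5. 6 ppages; refcounts: pp0:1 pp1:1 pp2:2 pp3:2 pp4:1 pp5:1
Op 5: fork(P1) -> P2. 6 ppages; refcounts: pp0:1 pp1:1 pp2:3 pp3:3 pp4:2 pp5:2
Op 6: fork(P2) -> P3. 6 ppages; refcounts: pp0:1 pp1:1 pp2:4 pp3:4 pp4:3 pp5:3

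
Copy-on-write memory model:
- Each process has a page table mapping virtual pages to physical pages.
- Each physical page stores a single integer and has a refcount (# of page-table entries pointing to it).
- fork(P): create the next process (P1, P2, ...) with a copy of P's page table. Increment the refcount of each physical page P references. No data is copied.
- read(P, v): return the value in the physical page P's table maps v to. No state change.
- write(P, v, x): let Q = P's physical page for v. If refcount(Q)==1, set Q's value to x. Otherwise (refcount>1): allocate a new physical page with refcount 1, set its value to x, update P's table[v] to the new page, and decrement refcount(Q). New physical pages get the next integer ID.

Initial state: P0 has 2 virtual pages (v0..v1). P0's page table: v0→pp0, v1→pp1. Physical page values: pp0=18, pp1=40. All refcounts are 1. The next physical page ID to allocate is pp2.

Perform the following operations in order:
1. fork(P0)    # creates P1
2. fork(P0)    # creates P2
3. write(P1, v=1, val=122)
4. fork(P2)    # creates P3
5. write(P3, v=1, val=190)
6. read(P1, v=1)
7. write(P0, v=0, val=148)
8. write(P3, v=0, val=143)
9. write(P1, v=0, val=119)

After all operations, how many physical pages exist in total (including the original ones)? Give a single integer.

Answer: 7

Derivation:
Op 1: fork(P0) -> P1. 2 ppages; refcounts: pp0:2 pp1:2
Op 2: fork(P0) -> P2. 2 ppages; refcounts: pp0:3 pp1:3
Op 3: write(P1, v1, 122). refcount(pp1)=3>1 -> COPY to pp2. 3 ppages; refcounts: pp0:3 pp1:2 pp2:1
Op 4: fork(P2) -> P3. 3 ppages; refcounts: pp0:4 pp1:3 pp2:1
Op 5: write(P3, v1, 190). refcount(pp1)=3>1 -> COPY to pp3. 4 ppages; refcounts: pp0:4 pp1:2 pp2:1 pp3:1
Op 6: read(P1, v1) -> 122. No state change.
Op 7: write(P0, v0, 148). refcount(pp0)=4>1 -> COPY to pp4. 5 ppages; refcounts: pp0:3 pp1:2 pp2:1 pp3:1 pp4:1
Op 8: write(P3, v0, 143). refcount(pp0)=3>1 -> COPY to pp5. 6 ppages; refcounts: pp0:2 pp1:2 pp2:1 pp3:1 pp4:1 pp5:1
Op 9: write(P1, v0, 119). refcount(pp0)=2>1 -> COPY to pp6. 7 ppages; refcounts: pp0:1 pp1:2 pp2:1 pp3:1 pp4:1 pp5:1 pp6:1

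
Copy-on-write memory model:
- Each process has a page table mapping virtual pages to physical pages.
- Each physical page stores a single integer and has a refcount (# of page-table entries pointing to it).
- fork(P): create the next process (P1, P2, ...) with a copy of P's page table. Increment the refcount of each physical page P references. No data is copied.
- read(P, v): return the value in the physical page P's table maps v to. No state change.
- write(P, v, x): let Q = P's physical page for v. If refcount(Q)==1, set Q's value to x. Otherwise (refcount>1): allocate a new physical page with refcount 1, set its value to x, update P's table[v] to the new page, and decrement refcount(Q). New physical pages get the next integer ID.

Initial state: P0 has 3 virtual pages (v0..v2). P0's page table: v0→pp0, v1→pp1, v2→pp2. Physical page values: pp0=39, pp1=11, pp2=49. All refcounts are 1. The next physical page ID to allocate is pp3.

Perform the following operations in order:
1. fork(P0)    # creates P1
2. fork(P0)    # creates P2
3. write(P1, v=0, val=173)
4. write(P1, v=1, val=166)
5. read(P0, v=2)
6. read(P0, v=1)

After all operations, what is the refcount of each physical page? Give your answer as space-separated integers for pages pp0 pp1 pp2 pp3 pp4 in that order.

Answer: 2 2 3 1 1

Derivation:
Op 1: fork(P0) -> P1. 3 ppages; refcounts: pp0:2 pp1:2 pp2:2
Op 2: fork(P0) -> P2. 3 ppages; refcounts: pp0:3 pp1:3 pp2:3
Op 3: write(P1, v0, 173). refcount(pp0)=3>1 -> COPY to pp3. 4 ppages; refcounts: pp0:2 pp1:3 pp2:3 pp3:1
Op 4: write(P1, v1, 166). refcount(pp1)=3>1 -> COPY to pp4. 5 ppages; refcounts: pp0:2 pp1:2 pp2:3 pp3:1 pp4:1
Op 5: read(P0, v2) -> 49. No state change.
Op 6: read(P0, v1) -> 11. No state change.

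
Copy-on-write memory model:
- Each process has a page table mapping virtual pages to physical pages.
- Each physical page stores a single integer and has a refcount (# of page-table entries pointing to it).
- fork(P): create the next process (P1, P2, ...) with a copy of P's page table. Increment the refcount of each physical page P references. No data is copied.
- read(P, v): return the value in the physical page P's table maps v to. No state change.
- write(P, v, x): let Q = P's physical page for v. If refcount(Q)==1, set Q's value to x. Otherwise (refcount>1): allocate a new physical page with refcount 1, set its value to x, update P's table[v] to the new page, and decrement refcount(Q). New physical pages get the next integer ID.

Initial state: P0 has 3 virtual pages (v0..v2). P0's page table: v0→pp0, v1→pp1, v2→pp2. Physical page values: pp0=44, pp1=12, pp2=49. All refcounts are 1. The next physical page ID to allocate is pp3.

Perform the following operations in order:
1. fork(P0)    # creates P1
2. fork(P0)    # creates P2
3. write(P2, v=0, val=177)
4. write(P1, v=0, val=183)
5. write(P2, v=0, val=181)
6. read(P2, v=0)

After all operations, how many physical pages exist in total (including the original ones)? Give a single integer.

Op 1: fork(P0) -> P1. 3 ppages; refcounts: pp0:2 pp1:2 pp2:2
Op 2: fork(P0) -> P2. 3 ppages; refcounts: pp0:3 pp1:3 pp2:3
Op 3: write(P2, v0, 177). refcount(pp0)=3>1 -> COPY to pp3. 4 ppages; refcounts: pp0:2 pp1:3 pp2:3 pp3:1
Op 4: write(P1, v0, 183). refcount(pp0)=2>1 -> COPY to pp4. 5 ppages; refcounts: pp0:1 pp1:3 pp2:3 pp3:1 pp4:1
Op 5: write(P2, v0, 181). refcount(pp3)=1 -> write in place. 5 ppages; refcounts: pp0:1 pp1:3 pp2:3 pp3:1 pp4:1
Op 6: read(P2, v0) -> 181. No state change.

Answer: 5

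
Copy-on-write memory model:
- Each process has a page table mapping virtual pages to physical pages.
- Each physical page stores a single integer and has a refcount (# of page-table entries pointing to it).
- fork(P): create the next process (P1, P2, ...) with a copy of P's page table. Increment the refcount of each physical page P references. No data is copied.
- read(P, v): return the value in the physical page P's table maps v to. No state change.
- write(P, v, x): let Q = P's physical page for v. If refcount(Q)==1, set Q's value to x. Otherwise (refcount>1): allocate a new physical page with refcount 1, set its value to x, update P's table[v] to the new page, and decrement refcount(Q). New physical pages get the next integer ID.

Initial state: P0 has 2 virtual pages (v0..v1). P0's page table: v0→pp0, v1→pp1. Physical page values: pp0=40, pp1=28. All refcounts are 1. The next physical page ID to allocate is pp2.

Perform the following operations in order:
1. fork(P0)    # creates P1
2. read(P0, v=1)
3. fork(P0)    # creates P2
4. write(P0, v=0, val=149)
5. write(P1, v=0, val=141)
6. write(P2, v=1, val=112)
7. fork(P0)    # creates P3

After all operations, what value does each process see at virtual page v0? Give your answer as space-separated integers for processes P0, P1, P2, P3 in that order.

Op 1: fork(P0) -> P1. 2 ppages; refcounts: pp0:2 pp1:2
Op 2: read(P0, v1) -> 28. No state change.
Op 3: fork(P0) -> P2. 2 ppages; refcounts: pp0:3 pp1:3
Op 4: write(P0, v0, 149). refcount(pp0)=3>1 -> COPY to pp2. 3 ppages; refcounts: pp0:2 pp1:3 pp2:1
Op 5: write(P1, v0, 141). refcount(pp0)=2>1 -> COPY to pp3. 4 ppages; refcounts: pp0:1 pp1:3 pp2:1 pp3:1
Op 6: write(P2, v1, 112). refcount(pp1)=3>1 -> COPY to pp4. 5 ppages; refcounts: pp0:1 pp1:2 pp2:1 pp3:1 pp4:1
Op 7: fork(P0) -> P3. 5 ppages; refcounts: pp0:1 pp1:3 pp2:2 pp3:1 pp4:1
P0: v0 -> pp2 = 149
P1: v0 -> pp3 = 141
P2: v0 -> pp0 = 40
P3: v0 -> pp2 = 149

Answer: 149 141 40 149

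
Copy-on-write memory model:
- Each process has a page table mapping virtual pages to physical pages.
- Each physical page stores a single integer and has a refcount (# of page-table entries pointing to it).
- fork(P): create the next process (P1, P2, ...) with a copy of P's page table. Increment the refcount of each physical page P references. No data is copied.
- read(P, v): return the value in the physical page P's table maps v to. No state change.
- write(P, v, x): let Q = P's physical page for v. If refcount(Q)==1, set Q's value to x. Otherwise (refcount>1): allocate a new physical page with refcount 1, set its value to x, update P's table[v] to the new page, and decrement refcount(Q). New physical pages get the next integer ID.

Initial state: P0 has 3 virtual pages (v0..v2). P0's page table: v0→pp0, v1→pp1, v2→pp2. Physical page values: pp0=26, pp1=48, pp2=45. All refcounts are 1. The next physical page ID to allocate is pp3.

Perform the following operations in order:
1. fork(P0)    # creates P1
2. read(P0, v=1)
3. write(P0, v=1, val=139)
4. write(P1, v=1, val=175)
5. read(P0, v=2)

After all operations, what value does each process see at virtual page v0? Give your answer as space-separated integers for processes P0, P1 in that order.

Answer: 26 26

Derivation:
Op 1: fork(P0) -> P1. 3 ppages; refcounts: pp0:2 pp1:2 pp2:2
Op 2: read(P0, v1) -> 48. No state change.
Op 3: write(P0, v1, 139). refcount(pp1)=2>1 -> COPY to pp3. 4 ppages; refcounts: pp0:2 pp1:1 pp2:2 pp3:1
Op 4: write(P1, v1, 175). refcount(pp1)=1 -> write in place. 4 ppages; refcounts: pp0:2 pp1:1 pp2:2 pp3:1
Op 5: read(P0, v2) -> 45. No state change.
P0: v0 -> pp0 = 26
P1: v0 -> pp0 = 26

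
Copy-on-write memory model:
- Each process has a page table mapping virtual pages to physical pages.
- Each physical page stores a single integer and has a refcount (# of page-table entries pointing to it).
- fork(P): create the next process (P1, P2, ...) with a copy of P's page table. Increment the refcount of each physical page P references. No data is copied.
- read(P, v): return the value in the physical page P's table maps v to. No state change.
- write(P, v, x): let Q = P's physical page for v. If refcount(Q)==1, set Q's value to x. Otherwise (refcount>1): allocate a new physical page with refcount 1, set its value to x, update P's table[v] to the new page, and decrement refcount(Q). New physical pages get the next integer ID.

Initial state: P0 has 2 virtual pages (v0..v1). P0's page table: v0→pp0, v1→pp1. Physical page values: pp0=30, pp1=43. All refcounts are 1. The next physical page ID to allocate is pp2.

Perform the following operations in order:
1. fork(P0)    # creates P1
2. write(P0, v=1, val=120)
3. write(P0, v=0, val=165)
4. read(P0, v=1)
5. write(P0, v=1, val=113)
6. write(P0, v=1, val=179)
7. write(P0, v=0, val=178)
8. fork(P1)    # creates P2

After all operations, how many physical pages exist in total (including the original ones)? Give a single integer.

Answer: 4

Derivation:
Op 1: fork(P0) -> P1. 2 ppages; refcounts: pp0:2 pp1:2
Op 2: write(P0, v1, 120). refcount(pp1)=2>1 -> COPY to pp2. 3 ppages; refcounts: pp0:2 pp1:1 pp2:1
Op 3: write(P0, v0, 165). refcount(pp0)=2>1 -> COPY to pp3. 4 ppages; refcounts: pp0:1 pp1:1 pp2:1 pp3:1
Op 4: read(P0, v1) -> 120. No state change.
Op 5: write(P0, v1, 113). refcount(pp2)=1 -> write in place. 4 ppages; refcounts: pp0:1 pp1:1 pp2:1 pp3:1
Op 6: write(P0, v1, 179). refcount(pp2)=1 -> write in place. 4 ppages; refcounts: pp0:1 pp1:1 pp2:1 pp3:1
Op 7: write(P0, v0, 178). refcount(pp3)=1 -> write in place. 4 ppages; refcounts: pp0:1 pp1:1 pp2:1 pp3:1
Op 8: fork(P1) -> P2. 4 ppages; refcounts: pp0:2 pp1:2 pp2:1 pp3:1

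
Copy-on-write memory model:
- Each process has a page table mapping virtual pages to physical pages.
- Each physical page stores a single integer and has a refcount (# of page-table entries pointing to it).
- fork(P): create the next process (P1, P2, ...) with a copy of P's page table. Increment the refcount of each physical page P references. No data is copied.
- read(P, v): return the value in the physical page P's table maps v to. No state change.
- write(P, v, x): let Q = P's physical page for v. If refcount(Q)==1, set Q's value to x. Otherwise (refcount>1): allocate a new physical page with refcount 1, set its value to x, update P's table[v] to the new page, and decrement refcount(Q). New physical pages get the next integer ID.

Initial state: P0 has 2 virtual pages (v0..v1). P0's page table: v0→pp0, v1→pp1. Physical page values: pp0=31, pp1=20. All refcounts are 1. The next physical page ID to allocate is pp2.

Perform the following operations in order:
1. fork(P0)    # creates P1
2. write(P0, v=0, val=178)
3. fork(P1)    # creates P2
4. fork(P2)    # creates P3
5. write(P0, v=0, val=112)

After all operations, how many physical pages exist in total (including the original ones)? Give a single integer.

Answer: 3

Derivation:
Op 1: fork(P0) -> P1. 2 ppages; refcounts: pp0:2 pp1:2
Op 2: write(P0, v0, 178). refcount(pp0)=2>1 -> COPY to pp2. 3 ppages; refcounts: pp0:1 pp1:2 pp2:1
Op 3: fork(P1) -> P2. 3 ppages; refcounts: pp0:2 pp1:3 pp2:1
Op 4: fork(P2) -> P3. 3 ppages; refcounts: pp0:3 pp1:4 pp2:1
Op 5: write(P0, v0, 112). refcount(pp2)=1 -> write in place. 3 ppages; refcounts: pp0:3 pp1:4 pp2:1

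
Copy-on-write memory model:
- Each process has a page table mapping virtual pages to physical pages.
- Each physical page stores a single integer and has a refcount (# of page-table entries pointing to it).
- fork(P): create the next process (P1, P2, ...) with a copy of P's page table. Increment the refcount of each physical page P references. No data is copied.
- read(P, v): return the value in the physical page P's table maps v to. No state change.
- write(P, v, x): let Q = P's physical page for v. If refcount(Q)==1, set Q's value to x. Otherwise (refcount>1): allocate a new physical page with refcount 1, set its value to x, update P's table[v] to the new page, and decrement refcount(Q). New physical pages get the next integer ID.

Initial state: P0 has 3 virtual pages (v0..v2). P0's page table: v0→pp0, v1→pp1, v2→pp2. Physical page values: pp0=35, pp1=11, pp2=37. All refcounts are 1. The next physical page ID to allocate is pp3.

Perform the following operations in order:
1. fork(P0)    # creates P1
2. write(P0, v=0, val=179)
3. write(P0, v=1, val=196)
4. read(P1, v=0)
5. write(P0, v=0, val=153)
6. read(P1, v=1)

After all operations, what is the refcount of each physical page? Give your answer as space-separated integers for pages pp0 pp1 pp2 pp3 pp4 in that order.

Op 1: fork(P0) -> P1. 3 ppages; refcounts: pp0:2 pp1:2 pp2:2
Op 2: write(P0, v0, 179). refcount(pp0)=2>1 -> COPY to pp3. 4 ppages; refcounts: pp0:1 pp1:2 pp2:2 pp3:1
Op 3: write(P0, v1, 196). refcount(pp1)=2>1 -> COPY to pp4. 5 ppages; refcounts: pp0:1 pp1:1 pp2:2 pp3:1 pp4:1
Op 4: read(P1, v0) -> 35. No state change.
Op 5: write(P0, v0, 153). refcount(pp3)=1 -> write in place. 5 ppages; refcounts: pp0:1 pp1:1 pp2:2 pp3:1 pp4:1
Op 6: read(P1, v1) -> 11. No state change.

Answer: 1 1 2 1 1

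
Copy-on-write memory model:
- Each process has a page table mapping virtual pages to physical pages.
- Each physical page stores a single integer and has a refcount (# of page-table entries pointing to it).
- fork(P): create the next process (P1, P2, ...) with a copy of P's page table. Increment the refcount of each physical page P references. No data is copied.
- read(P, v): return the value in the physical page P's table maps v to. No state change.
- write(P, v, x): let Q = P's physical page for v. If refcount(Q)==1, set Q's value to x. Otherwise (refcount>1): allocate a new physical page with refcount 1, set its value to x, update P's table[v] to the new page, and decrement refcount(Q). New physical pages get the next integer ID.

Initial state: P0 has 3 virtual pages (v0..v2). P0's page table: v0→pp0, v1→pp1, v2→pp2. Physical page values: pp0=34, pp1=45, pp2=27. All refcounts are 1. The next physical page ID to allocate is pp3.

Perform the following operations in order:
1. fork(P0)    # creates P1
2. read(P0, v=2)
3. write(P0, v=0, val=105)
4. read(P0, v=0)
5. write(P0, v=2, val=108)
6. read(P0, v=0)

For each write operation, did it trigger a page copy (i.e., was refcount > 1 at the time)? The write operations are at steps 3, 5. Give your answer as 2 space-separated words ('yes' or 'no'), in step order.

Op 1: fork(P0) -> P1. 3 ppages; refcounts: pp0:2 pp1:2 pp2:2
Op 2: read(P0, v2) -> 27. No state change.
Op 3: write(P0, v0, 105). refcount(pp0)=2>1 -> COPY to pp3. 4 ppages; refcounts: pp0:1 pp1:2 pp2:2 pp3:1
Op 4: read(P0, v0) -> 105. No state change.
Op 5: write(P0, v2, 108). refcount(pp2)=2>1 -> COPY to pp4. 5 ppages; refcounts: pp0:1 pp1:2 pp2:1 pp3:1 pp4:1
Op 6: read(P0, v0) -> 105. No state change.

yes yes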